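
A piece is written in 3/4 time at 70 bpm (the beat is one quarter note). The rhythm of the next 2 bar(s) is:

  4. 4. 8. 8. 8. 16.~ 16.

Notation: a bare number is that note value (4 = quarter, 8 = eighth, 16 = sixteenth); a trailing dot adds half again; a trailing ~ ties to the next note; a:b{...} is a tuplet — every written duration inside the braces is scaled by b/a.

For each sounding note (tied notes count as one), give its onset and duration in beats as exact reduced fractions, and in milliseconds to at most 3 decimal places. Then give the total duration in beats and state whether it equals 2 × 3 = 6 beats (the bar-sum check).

1) 0.0ms=0b +1285.714ms=3/2b
2) 1285.714ms=3/2b +1285.714ms=3/2b
3) 2571.429ms=3b +642.857ms=3/4b
4) 3214.286ms=15/4b +642.857ms=3/4b
5) 3857.143ms=9/2b +642.857ms=3/4b
6) 4500.0ms=21/4b +642.857ms=3/4b
Σ=6b of 6 (70bpm 3/4) — PASS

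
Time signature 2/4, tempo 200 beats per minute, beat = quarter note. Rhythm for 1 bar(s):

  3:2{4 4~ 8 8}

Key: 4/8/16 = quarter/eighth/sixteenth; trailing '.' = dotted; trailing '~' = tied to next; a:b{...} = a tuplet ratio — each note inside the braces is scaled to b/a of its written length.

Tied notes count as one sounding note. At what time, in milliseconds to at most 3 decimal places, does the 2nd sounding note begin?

note 2 onset = 2/3b = 200.0ms

1. 0.0ms @ 0 + 200.0ms (2/3)
2. 200.0ms @ 2/3 + 300.0ms (1)
3. 500.0ms @ 5/3 + 100.0ms (1/3)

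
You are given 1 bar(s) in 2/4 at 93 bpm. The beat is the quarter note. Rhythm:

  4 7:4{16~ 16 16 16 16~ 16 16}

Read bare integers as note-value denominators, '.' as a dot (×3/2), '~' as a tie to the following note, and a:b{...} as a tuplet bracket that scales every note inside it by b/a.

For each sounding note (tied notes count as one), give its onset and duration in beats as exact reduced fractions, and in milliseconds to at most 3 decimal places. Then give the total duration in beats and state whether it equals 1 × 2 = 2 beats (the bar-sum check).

1) 0.0ms=0b +645.161ms=1b
2) 645.161ms=1b +184.332ms=2/7b
3) 829.493ms=9/7b +92.166ms=1/7b
4) 921.659ms=10/7b +92.166ms=1/7b
5) 1013.825ms=11/7b +184.332ms=2/7b
6) 1198.157ms=13/7b +92.166ms=1/7b
Σ=2b of 2 (93bpm 2/4) — PASS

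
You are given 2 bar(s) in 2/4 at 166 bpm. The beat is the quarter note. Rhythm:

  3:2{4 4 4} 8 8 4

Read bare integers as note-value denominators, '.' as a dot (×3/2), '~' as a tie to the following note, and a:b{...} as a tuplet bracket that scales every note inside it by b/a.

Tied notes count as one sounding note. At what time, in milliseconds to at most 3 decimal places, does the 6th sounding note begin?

1. 0.0ms @ 0 + 240.964ms (2/3)
2. 240.964ms @ 2/3 + 240.964ms (2/3)
3. 481.928ms @ 4/3 + 240.964ms (2/3)
4. 722.892ms @ 2 + 180.723ms (1/2)
5. 903.614ms @ 5/2 + 180.723ms (1/2)
6. 1084.337ms @ 3 + 361.446ms (1)

note 6 onset = 3b = 1084.337ms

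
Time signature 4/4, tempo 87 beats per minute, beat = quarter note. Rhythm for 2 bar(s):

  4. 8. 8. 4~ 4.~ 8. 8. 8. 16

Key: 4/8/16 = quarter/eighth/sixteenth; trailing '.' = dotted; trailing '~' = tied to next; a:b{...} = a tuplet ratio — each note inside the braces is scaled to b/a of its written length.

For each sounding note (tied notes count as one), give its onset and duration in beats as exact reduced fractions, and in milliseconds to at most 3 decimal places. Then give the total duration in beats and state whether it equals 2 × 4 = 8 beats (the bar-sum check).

1) 0.0ms=0b +1034.483ms=3/2b
2) 1034.483ms=3/2b +517.241ms=3/4b
3) 1551.724ms=9/4b +517.241ms=3/4b
4) 2068.966ms=3b +2241.379ms=13/4b
5) 4310.345ms=25/4b +517.241ms=3/4b
6) 4827.586ms=7b +517.241ms=3/4b
7) 5344.828ms=31/4b +172.414ms=1/4b
Σ=8b of 8 (87bpm 4/4) — PASS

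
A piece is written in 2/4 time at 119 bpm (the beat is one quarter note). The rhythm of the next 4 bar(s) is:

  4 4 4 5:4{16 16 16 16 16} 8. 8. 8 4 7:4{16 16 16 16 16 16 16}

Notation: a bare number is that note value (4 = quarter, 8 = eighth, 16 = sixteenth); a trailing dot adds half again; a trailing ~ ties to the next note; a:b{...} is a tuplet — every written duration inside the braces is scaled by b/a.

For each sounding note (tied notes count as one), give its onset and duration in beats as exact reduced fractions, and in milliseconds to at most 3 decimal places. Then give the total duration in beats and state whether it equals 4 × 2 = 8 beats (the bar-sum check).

1) 0.0ms=0b +504.202ms=1b
2) 504.202ms=1b +504.202ms=1b
3) 1008.403ms=2b +504.202ms=1b
4) 1512.605ms=3b +100.84ms=1/5b
5) 1613.445ms=16/5b +100.84ms=1/5b
6) 1714.286ms=17/5b +100.84ms=1/5b
7) 1815.126ms=18/5b +100.84ms=1/5b
8) 1915.966ms=19/5b +100.84ms=1/5b
9) 2016.807ms=4b +378.151ms=3/4b
10) 2394.958ms=19/4b +378.151ms=3/4b
11) 2773.109ms=11/2b +252.101ms=1/2b
12) 3025.21ms=6b +504.202ms=1b
13) 3529.412ms=7b +72.029ms=1/7b
14) 3601.441ms=50/7b +72.029ms=1/7b
15) 3673.469ms=51/7b +72.029ms=1/7b
16) 3745.498ms=52/7b +72.029ms=1/7b
17) 3817.527ms=53/7b +72.029ms=1/7b
18) 3889.556ms=54/7b +72.029ms=1/7b
19) 3961.585ms=55/7b +72.029ms=1/7b
Σ=8b of 8 (119bpm 2/4) — PASS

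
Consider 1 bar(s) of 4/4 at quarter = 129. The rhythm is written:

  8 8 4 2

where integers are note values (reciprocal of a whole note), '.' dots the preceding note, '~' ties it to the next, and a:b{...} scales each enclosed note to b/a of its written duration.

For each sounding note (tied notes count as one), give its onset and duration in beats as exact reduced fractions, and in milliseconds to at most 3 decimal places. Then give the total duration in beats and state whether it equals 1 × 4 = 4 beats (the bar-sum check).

1) 0.0ms=0b +232.558ms=1/2b
2) 232.558ms=1/2b +232.558ms=1/2b
3) 465.116ms=1b +465.116ms=1b
4) 930.233ms=2b +930.233ms=2b
Σ=4b of 4 (129bpm 4/4) — PASS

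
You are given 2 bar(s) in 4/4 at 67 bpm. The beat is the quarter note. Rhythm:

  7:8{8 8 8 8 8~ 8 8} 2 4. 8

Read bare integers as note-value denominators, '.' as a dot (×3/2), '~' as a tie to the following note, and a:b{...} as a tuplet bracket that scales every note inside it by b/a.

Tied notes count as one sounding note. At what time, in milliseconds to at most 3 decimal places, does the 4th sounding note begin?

1. 0.0ms @ 0 + 511.727ms (4/7)
2. 511.727ms @ 4/7 + 511.727ms (4/7)
3. 1023.454ms @ 8/7 + 511.727ms (4/7)
4. 1535.181ms @ 12/7 + 511.727ms (4/7)
5. 2046.908ms @ 16/7 + 1023.454ms (8/7)
6. 3070.362ms @ 24/7 + 511.727ms (4/7)
7. 3582.09ms @ 4 + 1791.045ms (2)
8. 5373.134ms @ 6 + 1343.284ms (3/2)
9. 6716.418ms @ 15/2 + 447.761ms (1/2)

note 4 onset = 12/7b = 1535.181ms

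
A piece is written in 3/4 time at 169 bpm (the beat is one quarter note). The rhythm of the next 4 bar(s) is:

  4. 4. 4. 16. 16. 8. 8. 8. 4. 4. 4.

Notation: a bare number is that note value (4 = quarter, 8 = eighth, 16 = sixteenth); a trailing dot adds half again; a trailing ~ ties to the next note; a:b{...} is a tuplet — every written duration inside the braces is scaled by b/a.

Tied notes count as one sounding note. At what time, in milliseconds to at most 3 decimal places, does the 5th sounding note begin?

1. 0.0ms @ 0 + 532.544ms (3/2)
2. 532.544ms @ 3/2 + 532.544ms (3/2)
3. 1065.089ms @ 3 + 532.544ms (3/2)
4. 1597.633ms @ 9/2 + 133.136ms (3/8)
5. 1730.769ms @ 39/8 + 133.136ms (3/8)
6. 1863.905ms @ 21/4 + 266.272ms (3/4)
7. 2130.178ms @ 6 + 266.272ms (3/4)
8. 2396.45ms @ 27/4 + 266.272ms (3/4)
9. 2662.722ms @ 15/2 + 532.544ms (3/2)
10. 3195.266ms @ 9 + 532.544ms (3/2)
11. 3727.811ms @ 21/2 + 532.544ms (3/2)

note 5 onset = 39/8b = 1730.769ms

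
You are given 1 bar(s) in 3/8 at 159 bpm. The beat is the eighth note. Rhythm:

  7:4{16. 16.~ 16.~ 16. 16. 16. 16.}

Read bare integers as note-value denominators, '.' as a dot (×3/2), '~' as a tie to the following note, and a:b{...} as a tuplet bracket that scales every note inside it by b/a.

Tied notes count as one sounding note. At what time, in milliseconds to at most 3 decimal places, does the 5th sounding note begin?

1. 0.0ms @ 0 + 161.725ms (3/7)
2. 161.725ms @ 3/7 + 485.175ms (9/7)
3. 646.9ms @ 12/7 + 161.725ms (3/7)
4. 808.625ms @ 15/7 + 161.725ms (3/7)
5. 970.35ms @ 18/7 + 161.725ms (3/7)

note 5 onset = 18/7b = 970.35ms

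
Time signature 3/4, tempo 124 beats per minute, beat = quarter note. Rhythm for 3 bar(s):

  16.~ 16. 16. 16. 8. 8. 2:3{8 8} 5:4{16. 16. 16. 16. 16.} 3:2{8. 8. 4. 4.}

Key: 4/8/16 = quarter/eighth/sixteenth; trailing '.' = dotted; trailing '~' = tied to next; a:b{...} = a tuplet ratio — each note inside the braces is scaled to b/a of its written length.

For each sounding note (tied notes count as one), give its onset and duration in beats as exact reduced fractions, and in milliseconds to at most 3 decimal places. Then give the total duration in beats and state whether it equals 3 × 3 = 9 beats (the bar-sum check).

1) 0.0ms=0b +362.903ms=3/4b
2) 362.903ms=3/4b +181.452ms=3/8b
3) 544.355ms=9/8b +181.452ms=3/8b
4) 725.806ms=3/2b +362.903ms=3/4b
5) 1088.71ms=9/4b +362.903ms=3/4b
6) 1451.613ms=3b +362.903ms=3/4b
7) 1814.516ms=15/4b +362.903ms=3/4b
8) 2177.419ms=9/2b +145.161ms=3/10b
9) 2322.581ms=24/5b +145.161ms=3/10b
10) 2467.742ms=51/10b +145.161ms=3/10b
11) 2612.903ms=27/5b +145.161ms=3/10b
12) 2758.065ms=57/10b +145.161ms=3/10b
13) 2903.226ms=6b +241.935ms=1/2b
14) 3145.161ms=13/2b +241.935ms=1/2b
15) 3387.097ms=7b +483.871ms=1b
16) 3870.968ms=8b +483.871ms=1b
Σ=9b of 9 (124bpm 3/4) — PASS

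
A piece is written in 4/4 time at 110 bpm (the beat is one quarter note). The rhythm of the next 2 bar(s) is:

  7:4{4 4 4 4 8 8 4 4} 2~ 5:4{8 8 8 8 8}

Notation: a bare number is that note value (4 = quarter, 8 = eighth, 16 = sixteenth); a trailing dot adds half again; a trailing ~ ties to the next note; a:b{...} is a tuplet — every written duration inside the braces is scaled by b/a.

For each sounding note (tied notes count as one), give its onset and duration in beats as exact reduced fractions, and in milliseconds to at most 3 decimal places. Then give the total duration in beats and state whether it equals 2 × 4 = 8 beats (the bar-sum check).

1) 0.0ms=0b +311.688ms=4/7b
2) 311.688ms=4/7b +311.688ms=4/7b
3) 623.377ms=8/7b +311.688ms=4/7b
4) 935.065ms=12/7b +311.688ms=4/7b
5) 1246.753ms=16/7b +155.844ms=2/7b
6) 1402.597ms=18/7b +155.844ms=2/7b
7) 1558.442ms=20/7b +311.688ms=4/7b
8) 1870.13ms=24/7b +311.688ms=4/7b
9) 2181.818ms=4b +1309.091ms=12/5b
10) 3490.909ms=32/5b +218.182ms=2/5b
11) 3709.091ms=34/5b +218.182ms=2/5b
12) 3927.273ms=36/5b +218.182ms=2/5b
13) 4145.455ms=38/5b +218.182ms=2/5b
Σ=8b of 8 (110bpm 4/4) — PASS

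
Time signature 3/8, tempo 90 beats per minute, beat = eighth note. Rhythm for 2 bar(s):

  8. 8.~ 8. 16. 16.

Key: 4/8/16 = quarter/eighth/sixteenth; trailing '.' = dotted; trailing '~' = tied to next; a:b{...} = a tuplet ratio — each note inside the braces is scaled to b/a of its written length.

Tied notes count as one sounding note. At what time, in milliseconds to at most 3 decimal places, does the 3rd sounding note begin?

1. 0.0ms @ 0 + 1000.0ms (3/2)
2. 1000.0ms @ 3/2 + 2000.0ms (3)
3. 3000.0ms @ 9/2 + 500.0ms (3/4)
4. 3500.0ms @ 21/4 + 500.0ms (3/4)

note 3 onset = 9/2b = 3000.0ms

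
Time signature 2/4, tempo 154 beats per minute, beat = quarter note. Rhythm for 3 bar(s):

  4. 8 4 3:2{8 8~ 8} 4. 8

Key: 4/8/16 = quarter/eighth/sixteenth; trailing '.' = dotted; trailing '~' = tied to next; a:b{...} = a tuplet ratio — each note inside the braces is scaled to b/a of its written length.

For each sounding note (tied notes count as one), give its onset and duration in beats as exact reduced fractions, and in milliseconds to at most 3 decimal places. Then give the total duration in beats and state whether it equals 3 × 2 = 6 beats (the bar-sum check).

1) 0.0ms=0b +584.416ms=3/2b
2) 584.416ms=3/2b +194.805ms=1/2b
3) 779.221ms=2b +389.61ms=1b
4) 1168.831ms=3b +129.87ms=1/3b
5) 1298.701ms=10/3b +259.74ms=2/3b
6) 1558.442ms=4b +584.416ms=3/2b
7) 2142.857ms=11/2b +194.805ms=1/2b
Σ=6b of 6 (154bpm 2/4) — PASS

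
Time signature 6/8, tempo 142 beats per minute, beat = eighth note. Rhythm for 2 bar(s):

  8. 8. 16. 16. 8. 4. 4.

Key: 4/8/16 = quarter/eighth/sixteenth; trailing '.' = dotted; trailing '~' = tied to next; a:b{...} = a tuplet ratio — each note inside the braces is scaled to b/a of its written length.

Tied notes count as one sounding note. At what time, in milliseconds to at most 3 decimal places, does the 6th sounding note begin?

note 6 onset = 6b = 2535.211ms

1. 0.0ms @ 0 + 633.803ms (3/2)
2. 633.803ms @ 3/2 + 633.803ms (3/2)
3. 1267.606ms @ 3 + 316.901ms (3/4)
4. 1584.507ms @ 15/4 + 316.901ms (3/4)
5. 1901.408ms @ 9/2 + 633.803ms (3/2)
6. 2535.211ms @ 6 + 1267.606ms (3)
7. 3802.817ms @ 9 + 1267.606ms (3)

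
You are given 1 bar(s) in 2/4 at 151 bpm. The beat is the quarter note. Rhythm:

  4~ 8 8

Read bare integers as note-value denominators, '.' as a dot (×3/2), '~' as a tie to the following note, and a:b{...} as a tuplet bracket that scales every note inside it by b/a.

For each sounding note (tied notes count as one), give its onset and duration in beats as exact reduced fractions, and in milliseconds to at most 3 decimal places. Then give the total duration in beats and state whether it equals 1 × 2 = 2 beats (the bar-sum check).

1) 0.0ms=0b +596.026ms=3/2b
2) 596.026ms=3/2b +198.675ms=1/2b
Σ=2b of 2 (151bpm 2/4) — PASS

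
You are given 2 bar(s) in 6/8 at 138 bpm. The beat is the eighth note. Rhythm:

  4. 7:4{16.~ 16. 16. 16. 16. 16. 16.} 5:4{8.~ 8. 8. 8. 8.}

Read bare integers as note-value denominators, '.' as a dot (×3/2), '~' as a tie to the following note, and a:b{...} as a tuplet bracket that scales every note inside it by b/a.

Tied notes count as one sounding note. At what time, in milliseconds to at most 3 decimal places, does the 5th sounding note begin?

note 5 onset = 33/7b = 2049.689ms

1. 0.0ms @ 0 + 1304.348ms (3)
2. 1304.348ms @ 3 + 372.671ms (6/7)
3. 1677.019ms @ 27/7 + 186.335ms (3/7)
4. 1863.354ms @ 30/7 + 186.335ms (3/7)
5. 2049.689ms @ 33/7 + 186.335ms (3/7)
6. 2236.025ms @ 36/7 + 186.335ms (3/7)
7. 2422.36ms @ 39/7 + 186.335ms (3/7)
8. 2608.696ms @ 6 + 1043.478ms (12/5)
9. 3652.174ms @ 42/5 + 521.739ms (6/5)
10. 4173.913ms @ 48/5 + 521.739ms (6/5)
11. 4695.652ms @ 54/5 + 521.739ms (6/5)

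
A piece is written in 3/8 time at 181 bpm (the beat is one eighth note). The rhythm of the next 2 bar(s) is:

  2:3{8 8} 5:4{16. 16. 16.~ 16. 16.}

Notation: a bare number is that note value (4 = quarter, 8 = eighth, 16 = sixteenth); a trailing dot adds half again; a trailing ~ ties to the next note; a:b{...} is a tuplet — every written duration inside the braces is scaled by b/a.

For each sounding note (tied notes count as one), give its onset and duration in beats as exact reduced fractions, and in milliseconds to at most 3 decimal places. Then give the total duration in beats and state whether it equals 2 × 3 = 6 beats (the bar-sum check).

1) 0.0ms=0b +497.238ms=3/2b
2) 497.238ms=3/2b +497.238ms=3/2b
3) 994.475ms=3b +198.895ms=3/5b
4) 1193.37ms=18/5b +198.895ms=3/5b
5) 1392.265ms=21/5b +397.79ms=6/5b
6) 1790.055ms=27/5b +198.895ms=3/5b
Σ=6b of 6 (181bpm 3/8) — PASS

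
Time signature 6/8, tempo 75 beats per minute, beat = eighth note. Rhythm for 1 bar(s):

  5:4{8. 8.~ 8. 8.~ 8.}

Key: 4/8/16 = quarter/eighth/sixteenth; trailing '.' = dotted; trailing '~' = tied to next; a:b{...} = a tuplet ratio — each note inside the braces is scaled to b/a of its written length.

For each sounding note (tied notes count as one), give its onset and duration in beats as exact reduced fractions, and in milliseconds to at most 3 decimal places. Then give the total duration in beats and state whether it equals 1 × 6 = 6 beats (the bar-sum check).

1) 0.0ms=0b +960.0ms=6/5b
2) 960.0ms=6/5b +1920.0ms=12/5b
3) 2880.0ms=18/5b +1920.0ms=12/5b
Σ=6b of 6 (75bpm 6/8) — PASS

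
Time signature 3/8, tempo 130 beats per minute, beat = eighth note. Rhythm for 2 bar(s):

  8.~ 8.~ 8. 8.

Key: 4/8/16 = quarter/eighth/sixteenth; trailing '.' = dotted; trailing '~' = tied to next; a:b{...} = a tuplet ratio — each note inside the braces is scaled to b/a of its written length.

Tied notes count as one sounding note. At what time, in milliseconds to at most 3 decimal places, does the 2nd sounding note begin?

1. 0.0ms @ 0 + 2076.923ms (9/2)
2. 2076.923ms @ 9/2 + 692.308ms (3/2)

note 2 onset = 9/2b = 2076.923ms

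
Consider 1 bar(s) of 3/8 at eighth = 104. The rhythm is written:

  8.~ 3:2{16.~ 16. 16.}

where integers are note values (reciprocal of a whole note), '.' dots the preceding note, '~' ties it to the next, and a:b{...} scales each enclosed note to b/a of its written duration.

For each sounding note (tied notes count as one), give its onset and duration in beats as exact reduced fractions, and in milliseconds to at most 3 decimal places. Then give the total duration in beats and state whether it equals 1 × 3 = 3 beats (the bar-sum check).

1) 0.0ms=0b +1442.308ms=5/2b
2) 1442.308ms=5/2b +288.462ms=1/2b
Σ=3b of 3 (104bpm 3/8) — PASS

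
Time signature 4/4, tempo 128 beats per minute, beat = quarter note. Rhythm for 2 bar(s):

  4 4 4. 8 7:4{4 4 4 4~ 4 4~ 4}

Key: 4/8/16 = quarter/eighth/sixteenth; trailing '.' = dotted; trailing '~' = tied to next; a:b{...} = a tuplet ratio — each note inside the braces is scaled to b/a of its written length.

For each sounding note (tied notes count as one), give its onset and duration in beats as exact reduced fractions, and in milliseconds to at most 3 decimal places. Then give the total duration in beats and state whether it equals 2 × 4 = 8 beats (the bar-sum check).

1) 0.0ms=0b +468.75ms=1b
2) 468.75ms=1b +468.75ms=1b
3) 937.5ms=2b +703.125ms=3/2b
4) 1640.625ms=7/2b +234.375ms=1/2b
5) 1875.0ms=4b +267.857ms=4/7b
6) 2142.857ms=32/7b +267.857ms=4/7b
7) 2410.714ms=36/7b +267.857ms=4/7b
8) 2678.571ms=40/7b +535.714ms=8/7b
9) 3214.286ms=48/7b +535.714ms=8/7b
Σ=8b of 8 (128bpm 4/4) — PASS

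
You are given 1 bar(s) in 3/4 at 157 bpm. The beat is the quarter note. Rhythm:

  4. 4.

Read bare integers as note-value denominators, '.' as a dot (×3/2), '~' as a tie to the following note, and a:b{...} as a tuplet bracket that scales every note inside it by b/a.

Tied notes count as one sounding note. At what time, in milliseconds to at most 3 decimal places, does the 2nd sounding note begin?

1. 0.0ms @ 0 + 573.248ms (3/2)
2. 573.248ms @ 3/2 + 573.248ms (3/2)

note 2 onset = 3/2b = 573.248ms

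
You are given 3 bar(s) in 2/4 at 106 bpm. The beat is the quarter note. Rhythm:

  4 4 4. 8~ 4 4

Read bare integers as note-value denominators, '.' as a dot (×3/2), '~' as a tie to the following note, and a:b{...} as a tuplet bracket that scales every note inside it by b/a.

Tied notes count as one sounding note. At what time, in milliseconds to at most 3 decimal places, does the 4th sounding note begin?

1. 0.0ms @ 0 + 566.038ms (1)
2. 566.038ms @ 1 + 566.038ms (1)
3. 1132.075ms @ 2 + 849.057ms (3/2)
4. 1981.132ms @ 7/2 + 849.057ms (3/2)
5. 2830.189ms @ 5 + 566.038ms (1)

note 4 onset = 7/2b = 1981.132ms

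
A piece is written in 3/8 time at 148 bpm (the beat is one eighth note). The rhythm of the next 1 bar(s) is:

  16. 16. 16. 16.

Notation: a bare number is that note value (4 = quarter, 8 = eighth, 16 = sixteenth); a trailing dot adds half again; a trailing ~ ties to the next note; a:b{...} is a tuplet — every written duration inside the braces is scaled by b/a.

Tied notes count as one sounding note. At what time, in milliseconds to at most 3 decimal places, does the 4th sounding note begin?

1. 0.0ms @ 0 + 304.054ms (3/4)
2. 304.054ms @ 3/4 + 304.054ms (3/4)
3. 608.108ms @ 3/2 + 304.054ms (3/4)
4. 912.162ms @ 9/4 + 304.054ms (3/4)

note 4 onset = 9/4b = 912.162ms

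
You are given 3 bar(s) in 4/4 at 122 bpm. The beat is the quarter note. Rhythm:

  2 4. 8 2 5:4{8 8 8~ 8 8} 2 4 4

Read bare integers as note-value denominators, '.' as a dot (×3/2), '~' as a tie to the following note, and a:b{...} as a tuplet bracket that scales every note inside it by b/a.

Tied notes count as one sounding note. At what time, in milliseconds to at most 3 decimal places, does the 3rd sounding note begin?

note 3 onset = 7/2b = 1721.311ms

1. 0.0ms @ 0 + 983.607ms (2)
2. 983.607ms @ 2 + 737.705ms (3/2)
3. 1721.311ms @ 7/2 + 245.902ms (1/2)
4. 1967.213ms @ 4 + 983.607ms (2)
5. 2950.82ms @ 6 + 196.721ms (2/5)
6. 3147.541ms @ 32/5 + 196.721ms (2/5)
7. 3344.262ms @ 34/5 + 393.443ms (4/5)
8. 3737.705ms @ 38/5 + 196.721ms (2/5)
9. 3934.426ms @ 8 + 983.607ms (2)
10. 4918.033ms @ 10 + 491.803ms (1)
11. 5409.836ms @ 11 + 491.803ms (1)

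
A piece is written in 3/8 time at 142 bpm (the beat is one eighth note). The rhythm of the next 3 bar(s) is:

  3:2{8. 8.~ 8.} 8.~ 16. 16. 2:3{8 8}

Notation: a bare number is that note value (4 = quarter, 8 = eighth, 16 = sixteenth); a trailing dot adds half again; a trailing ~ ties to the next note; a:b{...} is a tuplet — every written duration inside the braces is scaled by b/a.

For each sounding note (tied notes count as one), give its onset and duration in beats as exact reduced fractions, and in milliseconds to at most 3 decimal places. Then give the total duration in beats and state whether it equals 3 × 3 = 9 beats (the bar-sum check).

1) 0.0ms=0b +422.535ms=1b
2) 422.535ms=1b +845.07ms=2b
3) 1267.606ms=3b +950.704ms=9/4b
4) 2218.31ms=21/4b +316.901ms=3/4b
5) 2535.211ms=6b +633.803ms=3/2b
6) 3169.014ms=15/2b +633.803ms=3/2b
Σ=9b of 9 (142bpm 3/8) — PASS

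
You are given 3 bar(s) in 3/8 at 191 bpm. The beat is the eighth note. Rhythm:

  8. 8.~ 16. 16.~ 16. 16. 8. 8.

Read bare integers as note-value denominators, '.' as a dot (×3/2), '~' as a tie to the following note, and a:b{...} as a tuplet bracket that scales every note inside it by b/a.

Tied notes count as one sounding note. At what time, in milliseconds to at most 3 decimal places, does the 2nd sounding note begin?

note 2 onset = 3/2b = 471.204ms

1. 0.0ms @ 0 + 471.204ms (3/2)
2. 471.204ms @ 3/2 + 706.806ms (9/4)
3. 1178.01ms @ 15/4 + 471.204ms (3/2)
4. 1649.215ms @ 21/4 + 235.602ms (3/4)
5. 1884.817ms @ 6 + 471.204ms (3/2)
6. 2356.021ms @ 15/2 + 471.204ms (3/2)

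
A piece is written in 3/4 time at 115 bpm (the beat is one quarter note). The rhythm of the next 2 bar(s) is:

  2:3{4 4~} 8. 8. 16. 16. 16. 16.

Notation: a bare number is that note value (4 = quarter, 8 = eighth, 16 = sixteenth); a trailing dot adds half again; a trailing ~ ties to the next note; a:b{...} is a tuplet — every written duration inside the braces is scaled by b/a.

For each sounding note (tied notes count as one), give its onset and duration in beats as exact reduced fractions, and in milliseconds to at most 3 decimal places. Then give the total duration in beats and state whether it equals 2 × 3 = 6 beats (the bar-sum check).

1) 0.0ms=0b +782.609ms=3/2b
2) 782.609ms=3/2b +1173.913ms=9/4b
3) 1956.522ms=15/4b +391.304ms=3/4b
4) 2347.826ms=9/2b +195.652ms=3/8b
5) 2543.478ms=39/8b +195.652ms=3/8b
6) 2739.13ms=21/4b +195.652ms=3/8b
7) 2934.783ms=45/8b +195.652ms=3/8b
Σ=6b of 6 (115bpm 3/4) — PASS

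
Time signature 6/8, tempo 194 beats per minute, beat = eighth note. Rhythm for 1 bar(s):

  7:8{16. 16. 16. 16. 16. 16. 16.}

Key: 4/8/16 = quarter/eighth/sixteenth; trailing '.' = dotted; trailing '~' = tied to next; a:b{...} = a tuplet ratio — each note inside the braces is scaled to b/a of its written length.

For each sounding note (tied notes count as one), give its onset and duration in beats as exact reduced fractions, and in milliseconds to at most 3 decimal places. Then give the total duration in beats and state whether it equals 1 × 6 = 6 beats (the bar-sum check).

1) 0.0ms=0b +265.096ms=6/7b
2) 265.096ms=6/7b +265.096ms=6/7b
3) 530.191ms=12/7b +265.096ms=6/7b
4) 795.287ms=18/7b +265.096ms=6/7b
5) 1060.383ms=24/7b +265.096ms=6/7b
6) 1325.479ms=30/7b +265.096ms=6/7b
7) 1590.574ms=36/7b +265.096ms=6/7b
Σ=6b of 6 (194bpm 6/8) — PASS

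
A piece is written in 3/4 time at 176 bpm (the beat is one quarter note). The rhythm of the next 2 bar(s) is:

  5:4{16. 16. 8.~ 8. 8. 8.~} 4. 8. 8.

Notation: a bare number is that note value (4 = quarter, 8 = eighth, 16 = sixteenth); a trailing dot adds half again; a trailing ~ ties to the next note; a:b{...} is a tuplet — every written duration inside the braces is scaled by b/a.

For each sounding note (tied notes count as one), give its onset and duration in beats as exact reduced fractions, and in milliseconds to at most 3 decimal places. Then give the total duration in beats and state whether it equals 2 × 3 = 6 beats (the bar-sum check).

1) 0.0ms=0b +102.273ms=3/10b
2) 102.273ms=3/10b +102.273ms=3/10b
3) 204.545ms=3/5b +409.091ms=6/5b
4) 613.636ms=9/5b +204.545ms=3/5b
5) 818.182ms=12/5b +715.909ms=21/10b
6) 1534.091ms=9/2b +255.682ms=3/4b
7) 1789.773ms=21/4b +255.682ms=3/4b
Σ=6b of 6 (176bpm 3/4) — PASS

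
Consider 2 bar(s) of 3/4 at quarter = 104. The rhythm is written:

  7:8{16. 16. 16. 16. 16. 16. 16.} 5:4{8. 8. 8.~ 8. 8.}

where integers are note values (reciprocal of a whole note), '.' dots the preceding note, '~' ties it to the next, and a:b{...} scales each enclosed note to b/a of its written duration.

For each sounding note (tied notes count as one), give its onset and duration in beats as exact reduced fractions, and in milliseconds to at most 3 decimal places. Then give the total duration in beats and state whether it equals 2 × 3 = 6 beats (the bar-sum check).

1) 0.0ms=0b +247.253ms=3/7b
2) 247.253ms=3/7b +247.253ms=3/7b
3) 494.505ms=6/7b +247.253ms=3/7b
4) 741.758ms=9/7b +247.253ms=3/7b
5) 989.011ms=12/7b +247.253ms=3/7b
6) 1236.264ms=15/7b +247.253ms=3/7b
7) 1483.516ms=18/7b +247.253ms=3/7b
8) 1730.769ms=3b +346.154ms=3/5b
9) 2076.923ms=18/5b +346.154ms=3/5b
10) 2423.077ms=21/5b +692.308ms=6/5b
11) 3115.385ms=27/5b +346.154ms=3/5b
Σ=6b of 6 (104bpm 3/4) — PASS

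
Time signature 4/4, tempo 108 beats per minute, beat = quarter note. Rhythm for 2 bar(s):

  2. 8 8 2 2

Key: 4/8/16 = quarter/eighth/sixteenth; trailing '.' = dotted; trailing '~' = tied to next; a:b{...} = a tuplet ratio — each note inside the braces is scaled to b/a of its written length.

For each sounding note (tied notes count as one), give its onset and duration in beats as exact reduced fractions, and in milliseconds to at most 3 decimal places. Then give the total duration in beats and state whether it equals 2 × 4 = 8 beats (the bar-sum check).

1) 0.0ms=0b +1666.667ms=3b
2) 1666.667ms=3b +277.778ms=1/2b
3) 1944.444ms=7/2b +277.778ms=1/2b
4) 2222.222ms=4b +1111.111ms=2b
5) 3333.333ms=6b +1111.111ms=2b
Σ=8b of 8 (108bpm 4/4) — PASS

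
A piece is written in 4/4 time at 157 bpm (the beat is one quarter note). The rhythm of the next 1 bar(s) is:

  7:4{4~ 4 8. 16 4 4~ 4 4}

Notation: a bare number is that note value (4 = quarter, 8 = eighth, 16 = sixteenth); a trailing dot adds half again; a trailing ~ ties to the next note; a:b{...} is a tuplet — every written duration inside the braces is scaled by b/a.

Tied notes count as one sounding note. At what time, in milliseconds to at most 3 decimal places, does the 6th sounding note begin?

note 6 onset = 24/7b = 1310.282ms

1. 0.0ms @ 0 + 436.761ms (8/7)
2. 436.761ms @ 8/7 + 163.785ms (3/7)
3. 600.546ms @ 11/7 + 54.595ms (1/7)
4. 655.141ms @ 12/7 + 218.38ms (4/7)
5. 873.521ms @ 16/7 + 436.761ms (8/7)
6. 1310.282ms @ 24/7 + 218.38ms (4/7)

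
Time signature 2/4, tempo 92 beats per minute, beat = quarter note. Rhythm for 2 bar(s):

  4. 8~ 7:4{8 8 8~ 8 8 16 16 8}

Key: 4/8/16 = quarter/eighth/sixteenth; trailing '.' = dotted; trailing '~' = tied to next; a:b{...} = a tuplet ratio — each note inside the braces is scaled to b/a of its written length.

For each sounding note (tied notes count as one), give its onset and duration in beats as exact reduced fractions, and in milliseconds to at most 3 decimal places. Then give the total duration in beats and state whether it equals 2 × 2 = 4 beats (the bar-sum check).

1) 0.0ms=0b +978.261ms=3/2b
2) 978.261ms=3/2b +512.422ms=11/14b
3) 1490.683ms=16/7b +186.335ms=2/7b
4) 1677.019ms=18/7b +372.671ms=4/7b
5) 2049.689ms=22/7b +186.335ms=2/7b
6) 2236.025ms=24/7b +93.168ms=1/7b
7) 2329.193ms=25/7b +93.168ms=1/7b
8) 2422.36ms=26/7b +186.335ms=2/7b
Σ=4b of 4 (92bpm 2/4) — PASS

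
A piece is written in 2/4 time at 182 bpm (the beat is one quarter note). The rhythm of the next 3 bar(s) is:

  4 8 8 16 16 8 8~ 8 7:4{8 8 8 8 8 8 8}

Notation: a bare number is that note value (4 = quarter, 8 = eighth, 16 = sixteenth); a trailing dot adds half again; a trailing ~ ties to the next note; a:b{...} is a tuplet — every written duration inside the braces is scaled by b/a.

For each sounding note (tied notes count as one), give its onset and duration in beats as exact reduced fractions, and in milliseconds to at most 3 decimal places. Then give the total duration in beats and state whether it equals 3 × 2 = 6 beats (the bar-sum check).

1) 0.0ms=0b +329.67ms=1b
2) 329.67ms=1b +164.835ms=1/2b
3) 494.505ms=3/2b +164.835ms=1/2b
4) 659.341ms=2b +82.418ms=1/4b
5) 741.758ms=9/4b +82.418ms=1/4b
6) 824.176ms=5/2b +164.835ms=1/2b
7) 989.011ms=3b +329.67ms=1b
8) 1318.681ms=4b +94.192ms=2/7b
9) 1412.873ms=30/7b +94.192ms=2/7b
10) 1507.064ms=32/7b +94.192ms=2/7b
11) 1601.256ms=34/7b +94.192ms=2/7b
12) 1695.447ms=36/7b +94.192ms=2/7b
13) 1789.639ms=38/7b +94.192ms=2/7b
14) 1883.83ms=40/7b +94.192ms=2/7b
Σ=6b of 6 (182bpm 2/4) — PASS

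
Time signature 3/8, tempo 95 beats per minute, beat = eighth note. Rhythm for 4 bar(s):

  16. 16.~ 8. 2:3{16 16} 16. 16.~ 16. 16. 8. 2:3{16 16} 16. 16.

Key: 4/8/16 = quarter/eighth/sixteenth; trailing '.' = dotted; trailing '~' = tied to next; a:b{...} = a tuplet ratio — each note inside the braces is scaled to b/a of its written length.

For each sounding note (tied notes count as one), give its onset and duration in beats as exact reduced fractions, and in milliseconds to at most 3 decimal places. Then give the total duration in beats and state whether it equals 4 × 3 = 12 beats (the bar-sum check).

1) 0.0ms=0b +473.684ms=3/4b
2) 473.684ms=3/4b +1421.053ms=9/4b
3) 1894.737ms=3b +473.684ms=3/4b
4) 2368.421ms=15/4b +473.684ms=3/4b
5) 2842.105ms=9/2b +473.684ms=3/4b
6) 3315.789ms=21/4b +947.368ms=3/2b
7) 4263.158ms=27/4b +473.684ms=3/4b
8) 4736.842ms=15/2b +947.368ms=3/2b
9) 5684.211ms=9b +473.684ms=3/4b
10) 6157.895ms=39/4b +473.684ms=3/4b
11) 6631.579ms=21/2b +473.684ms=3/4b
12) 7105.263ms=45/4b +473.684ms=3/4b
Σ=12b of 12 (95bpm 3/8) — PASS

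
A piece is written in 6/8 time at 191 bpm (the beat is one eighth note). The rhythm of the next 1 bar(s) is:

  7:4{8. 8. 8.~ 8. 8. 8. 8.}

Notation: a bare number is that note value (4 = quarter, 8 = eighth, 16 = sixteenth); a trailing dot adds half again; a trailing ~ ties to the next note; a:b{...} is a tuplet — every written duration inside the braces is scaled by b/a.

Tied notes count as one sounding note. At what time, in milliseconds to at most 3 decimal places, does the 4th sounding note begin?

note 4 onset = 24/7b = 1077.038ms

1. 0.0ms @ 0 + 269.26ms (6/7)
2. 269.26ms @ 6/7 + 269.26ms (6/7)
3. 538.519ms @ 12/7 + 538.519ms (12/7)
4. 1077.038ms @ 24/7 + 269.26ms (6/7)
5. 1346.298ms @ 30/7 + 269.26ms (6/7)
6. 1615.557ms @ 36/7 + 269.26ms (6/7)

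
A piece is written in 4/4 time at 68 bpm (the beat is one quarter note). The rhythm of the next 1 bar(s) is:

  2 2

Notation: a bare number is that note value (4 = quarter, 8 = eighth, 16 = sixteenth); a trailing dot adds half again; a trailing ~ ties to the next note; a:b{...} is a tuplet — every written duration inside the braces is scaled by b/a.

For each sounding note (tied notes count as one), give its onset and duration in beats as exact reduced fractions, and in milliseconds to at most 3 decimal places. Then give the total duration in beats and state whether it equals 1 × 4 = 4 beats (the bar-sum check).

1) 0.0ms=0b +1764.706ms=2b
2) 1764.706ms=2b +1764.706ms=2b
Σ=4b of 4 (68bpm 4/4) — PASS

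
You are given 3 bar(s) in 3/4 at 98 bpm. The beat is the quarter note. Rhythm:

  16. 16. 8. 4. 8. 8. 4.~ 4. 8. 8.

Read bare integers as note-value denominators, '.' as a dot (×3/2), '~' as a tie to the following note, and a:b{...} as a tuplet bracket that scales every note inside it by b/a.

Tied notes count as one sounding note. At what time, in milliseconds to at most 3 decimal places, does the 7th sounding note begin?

1. 0.0ms @ 0 + 229.592ms (3/8)
2. 229.592ms @ 3/8 + 229.592ms (3/8)
3. 459.184ms @ 3/4 + 459.184ms (3/4)
4. 918.367ms @ 3/2 + 918.367ms (3/2)
5. 1836.735ms @ 3 + 459.184ms (3/4)
6. 2295.918ms @ 15/4 + 459.184ms (3/4)
7. 2755.102ms @ 9/2 + 1836.735ms (3)
8. 4591.837ms @ 15/2 + 459.184ms (3/4)
9. 5051.02ms @ 33/4 + 459.184ms (3/4)

note 7 onset = 9/2b = 2755.102ms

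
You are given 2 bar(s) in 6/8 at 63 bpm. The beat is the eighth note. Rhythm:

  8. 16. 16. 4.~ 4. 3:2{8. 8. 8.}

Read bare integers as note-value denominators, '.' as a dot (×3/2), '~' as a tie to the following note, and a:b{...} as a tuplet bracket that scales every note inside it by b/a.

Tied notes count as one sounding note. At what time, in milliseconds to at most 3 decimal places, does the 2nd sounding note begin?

1. 0.0ms @ 0 + 1428.571ms (3/2)
2. 1428.571ms @ 3/2 + 714.286ms (3/4)
3. 2142.857ms @ 9/4 + 714.286ms (3/4)
4. 2857.143ms @ 3 + 5714.286ms (6)
5. 8571.429ms @ 9 + 952.381ms (1)
6. 9523.81ms @ 10 + 952.381ms (1)
7. 10476.19ms @ 11 + 952.381ms (1)

note 2 onset = 3/2b = 1428.571ms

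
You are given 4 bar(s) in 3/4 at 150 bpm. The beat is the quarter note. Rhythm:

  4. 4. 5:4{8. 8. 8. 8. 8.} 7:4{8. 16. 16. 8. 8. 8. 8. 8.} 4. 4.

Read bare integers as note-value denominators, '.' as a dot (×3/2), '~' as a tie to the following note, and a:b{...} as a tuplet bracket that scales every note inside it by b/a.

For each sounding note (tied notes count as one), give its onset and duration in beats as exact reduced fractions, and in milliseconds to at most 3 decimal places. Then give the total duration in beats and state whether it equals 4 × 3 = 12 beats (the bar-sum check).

1) 0.0ms=0b +600.0ms=3/2b
2) 600.0ms=3/2b +600.0ms=3/2b
3) 1200.0ms=3b +240.0ms=3/5b
4) 1440.0ms=18/5b +240.0ms=3/5b
5) 1680.0ms=21/5b +240.0ms=3/5b
6) 1920.0ms=24/5b +240.0ms=3/5b
7) 2160.0ms=27/5b +240.0ms=3/5b
8) 2400.0ms=6b +171.429ms=3/7b
9) 2571.429ms=45/7b +85.714ms=3/14b
10) 2657.143ms=93/14b +85.714ms=3/14b
11) 2742.857ms=48/7b +171.429ms=3/7b
12) 2914.286ms=51/7b +171.429ms=3/7b
13) 3085.714ms=54/7b +171.429ms=3/7b
14) 3257.143ms=57/7b +171.429ms=3/7b
15) 3428.571ms=60/7b +171.429ms=3/7b
16) 3600.0ms=9b +600.0ms=3/2b
17) 4200.0ms=21/2b +600.0ms=3/2b
Σ=12b of 12 (150bpm 3/4) — PASS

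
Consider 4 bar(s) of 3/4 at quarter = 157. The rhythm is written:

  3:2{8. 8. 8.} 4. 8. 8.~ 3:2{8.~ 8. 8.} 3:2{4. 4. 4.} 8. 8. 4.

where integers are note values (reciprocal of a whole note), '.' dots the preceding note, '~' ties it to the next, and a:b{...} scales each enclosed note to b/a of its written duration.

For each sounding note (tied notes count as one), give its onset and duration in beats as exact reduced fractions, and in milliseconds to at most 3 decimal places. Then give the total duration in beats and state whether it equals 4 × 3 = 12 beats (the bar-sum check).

1) 0.0ms=0b +191.083ms=1/2b
2) 191.083ms=1/2b +191.083ms=1/2b
3) 382.166ms=1b +191.083ms=1/2b
4) 573.248ms=3/2b +573.248ms=3/2b
5) 1146.497ms=3b +286.624ms=3/4b
6) 1433.121ms=15/4b +668.79ms=7/4b
7) 2101.911ms=11/2b +191.083ms=1/2b
8) 2292.994ms=6b +382.166ms=1b
9) 2675.159ms=7b +382.166ms=1b
10) 3057.325ms=8b +382.166ms=1b
11) 3439.49ms=9b +286.624ms=3/4b
12) 3726.115ms=39/4b +286.624ms=3/4b
13) 4012.739ms=21/2b +573.248ms=3/2b
Σ=12b of 12 (157bpm 3/4) — PASS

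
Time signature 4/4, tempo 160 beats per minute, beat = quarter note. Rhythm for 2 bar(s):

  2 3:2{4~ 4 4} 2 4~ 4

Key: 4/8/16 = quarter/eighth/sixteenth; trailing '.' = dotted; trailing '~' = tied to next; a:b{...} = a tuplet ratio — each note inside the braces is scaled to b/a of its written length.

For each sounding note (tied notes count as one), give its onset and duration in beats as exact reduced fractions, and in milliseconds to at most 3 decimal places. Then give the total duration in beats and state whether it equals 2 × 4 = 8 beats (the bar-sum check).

1) 0.0ms=0b +750.0ms=2b
2) 750.0ms=2b +500.0ms=4/3b
3) 1250.0ms=10/3b +250.0ms=2/3b
4) 1500.0ms=4b +750.0ms=2b
5) 2250.0ms=6b +750.0ms=2b
Σ=8b of 8 (160bpm 4/4) — PASS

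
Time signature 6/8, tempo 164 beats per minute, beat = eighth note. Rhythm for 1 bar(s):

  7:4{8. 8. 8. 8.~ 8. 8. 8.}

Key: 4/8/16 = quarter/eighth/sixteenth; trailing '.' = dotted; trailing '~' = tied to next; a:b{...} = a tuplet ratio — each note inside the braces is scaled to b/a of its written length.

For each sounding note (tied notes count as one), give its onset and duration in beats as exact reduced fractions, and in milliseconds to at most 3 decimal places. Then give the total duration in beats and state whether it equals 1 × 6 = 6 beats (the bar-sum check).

1) 0.0ms=0b +313.589ms=6/7b
2) 313.589ms=6/7b +313.589ms=6/7b
3) 627.178ms=12/7b +313.589ms=6/7b
4) 940.767ms=18/7b +627.178ms=12/7b
5) 1567.944ms=30/7b +313.589ms=6/7b
6) 1881.533ms=36/7b +313.589ms=6/7b
Σ=6b of 6 (164bpm 6/8) — PASS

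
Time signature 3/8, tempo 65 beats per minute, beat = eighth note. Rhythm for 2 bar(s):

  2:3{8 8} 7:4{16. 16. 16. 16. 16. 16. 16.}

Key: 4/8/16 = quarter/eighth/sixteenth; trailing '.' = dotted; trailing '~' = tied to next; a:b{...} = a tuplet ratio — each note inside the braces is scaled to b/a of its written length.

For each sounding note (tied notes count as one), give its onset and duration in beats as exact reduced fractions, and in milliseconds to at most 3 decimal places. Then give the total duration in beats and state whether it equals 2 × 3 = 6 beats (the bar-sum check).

1) 0.0ms=0b +1384.615ms=3/2b
2) 1384.615ms=3/2b +1384.615ms=3/2b
3) 2769.231ms=3b +395.604ms=3/7b
4) 3164.835ms=24/7b +395.604ms=3/7b
5) 3560.44ms=27/7b +395.604ms=3/7b
6) 3956.044ms=30/7b +395.604ms=3/7b
7) 4351.648ms=33/7b +395.604ms=3/7b
8) 4747.253ms=36/7b +395.604ms=3/7b
9) 5142.857ms=39/7b +395.604ms=3/7b
Σ=6b of 6 (65bpm 3/8) — PASS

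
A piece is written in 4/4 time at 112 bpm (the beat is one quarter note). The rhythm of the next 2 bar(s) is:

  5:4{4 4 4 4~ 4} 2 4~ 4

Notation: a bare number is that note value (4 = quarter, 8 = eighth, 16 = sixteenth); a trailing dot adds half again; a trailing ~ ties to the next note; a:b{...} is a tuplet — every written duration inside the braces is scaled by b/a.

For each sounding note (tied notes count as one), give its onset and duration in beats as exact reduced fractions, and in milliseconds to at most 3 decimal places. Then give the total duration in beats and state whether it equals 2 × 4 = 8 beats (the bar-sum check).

1) 0.0ms=0b +428.571ms=4/5b
2) 428.571ms=4/5b +428.571ms=4/5b
3) 857.143ms=8/5b +428.571ms=4/5b
4) 1285.714ms=12/5b +857.143ms=8/5b
5) 2142.857ms=4b +1071.429ms=2b
6) 3214.286ms=6b +1071.429ms=2b
Σ=8b of 8 (112bpm 4/4) — PASS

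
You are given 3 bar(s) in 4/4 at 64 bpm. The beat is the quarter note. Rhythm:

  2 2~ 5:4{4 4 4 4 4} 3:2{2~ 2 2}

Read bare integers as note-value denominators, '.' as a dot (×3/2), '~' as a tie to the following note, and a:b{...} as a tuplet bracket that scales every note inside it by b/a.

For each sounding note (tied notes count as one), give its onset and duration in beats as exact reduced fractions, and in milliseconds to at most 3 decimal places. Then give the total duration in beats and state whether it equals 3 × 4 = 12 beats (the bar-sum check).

1) 0.0ms=0b +1875.0ms=2b
2) 1875.0ms=2b +2625.0ms=14/5b
3) 4500.0ms=24/5b +750.0ms=4/5b
4) 5250.0ms=28/5b +750.0ms=4/5b
5) 6000.0ms=32/5b +750.0ms=4/5b
6) 6750.0ms=36/5b +750.0ms=4/5b
7) 7500.0ms=8b +2500.0ms=8/3b
8) 10000.0ms=32/3b +1250.0ms=4/3b
Σ=12b of 12 (64bpm 4/4) — PASS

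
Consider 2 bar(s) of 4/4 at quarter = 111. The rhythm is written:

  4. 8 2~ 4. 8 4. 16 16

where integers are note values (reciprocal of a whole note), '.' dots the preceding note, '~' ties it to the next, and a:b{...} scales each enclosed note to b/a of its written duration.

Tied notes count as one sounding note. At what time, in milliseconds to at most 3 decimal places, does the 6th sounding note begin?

note 6 onset = 15/2b = 4054.054ms

1. 0.0ms @ 0 + 810.811ms (3/2)
2. 810.811ms @ 3/2 + 270.27ms (1/2)
3. 1081.081ms @ 2 + 1891.892ms (7/2)
4. 2972.973ms @ 11/2 + 270.27ms (1/2)
5. 3243.243ms @ 6 + 810.811ms (3/2)
6. 4054.054ms @ 15/2 + 135.135ms (1/4)
7. 4189.189ms @ 31/4 + 135.135ms (1/4)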